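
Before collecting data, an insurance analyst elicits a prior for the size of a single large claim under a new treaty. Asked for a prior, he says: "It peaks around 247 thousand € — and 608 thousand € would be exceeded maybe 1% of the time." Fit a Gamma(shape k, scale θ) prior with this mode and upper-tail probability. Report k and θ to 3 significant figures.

Gamma(k,θ) with k>1 has mode (k−1)θ, so θ = 247/(k−1).
Need P(X < 608) = 0.99 with θ tied to k this way. Start at k = 2, θ = 247: P(X<608) ≈ 0.705.
Too low — raise k to concentrate. Iterating converges to k ≈ 6.8.
Then θ = 247/(6.8−1) ≈ 42.6.

k ≈ 6.8, θ ≈ 42.6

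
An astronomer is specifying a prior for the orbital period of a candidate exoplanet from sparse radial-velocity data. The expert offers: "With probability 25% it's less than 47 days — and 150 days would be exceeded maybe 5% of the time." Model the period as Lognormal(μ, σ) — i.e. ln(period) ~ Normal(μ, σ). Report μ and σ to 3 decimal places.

If T ~ Lognormal(μ,σ) then ln T ~ Normal(μ,σ), so the p-quantile of ln T is μ + z_p·σ.
ln(47) = 3.85 and ln(150) = 5.011; z_{0.25} = -0.6745, z_{0.95} = 1.645.
σ = (5.011 − 3.85)/(1.645 − (-0.6745)) = 0.500.
μ = 3.85 − (-0.6745)·0.500 = 4.188.

μ ≈ 4.188, σ ≈ 0.500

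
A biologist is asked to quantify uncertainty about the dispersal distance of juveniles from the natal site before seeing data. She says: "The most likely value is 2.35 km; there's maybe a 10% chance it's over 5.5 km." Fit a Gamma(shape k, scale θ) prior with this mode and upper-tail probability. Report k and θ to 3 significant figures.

k ≈ 3.66, θ ≈ 0.884

Gamma(k,θ) with k>1 has mode (k−1)θ, so θ = 2.35/(k−1).
Need P(X < 5.5) = 0.9 with θ tied to k this way. Start at k = 2, θ = 2.35: P(X<5.5) ≈ 0.678.
Too low — raise k to concentrate. Iterating converges to k ≈ 3.66.
Then θ = 2.35/(3.66−1) ≈ 0.884.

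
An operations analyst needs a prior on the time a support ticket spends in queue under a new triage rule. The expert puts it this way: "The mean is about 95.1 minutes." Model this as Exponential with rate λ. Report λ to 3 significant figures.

Exponential mean = 1/λ, so λ = 1/95.1 = 0.0105.

λ ≈ 0.0105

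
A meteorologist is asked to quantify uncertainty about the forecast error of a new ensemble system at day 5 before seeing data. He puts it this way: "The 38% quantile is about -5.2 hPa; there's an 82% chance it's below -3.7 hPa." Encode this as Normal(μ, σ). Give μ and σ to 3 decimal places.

μ = -4.825, σ = 1.229

The p-quantile of Normal(μ,σ) is μ + z_p·σ, with z_{0.38} = -0.3055 and z_{0.82} = 0.9154.
Eliminate σ: μ = (z₂·x₁ − z₁·x₂)/(z₂ − z₁) = (0.9154·-5.2 − (-0.3055)·-3.7)/1.221 = -4.825.
Then σ = (x₂ − x₁)/(z₂ − z₁) = (-3.7 − -5.2)/1.221 = 1.229.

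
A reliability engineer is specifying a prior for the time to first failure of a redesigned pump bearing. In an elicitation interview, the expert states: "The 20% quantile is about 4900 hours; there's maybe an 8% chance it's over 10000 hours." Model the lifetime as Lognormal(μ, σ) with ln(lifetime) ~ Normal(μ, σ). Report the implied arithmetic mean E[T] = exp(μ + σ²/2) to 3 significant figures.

If T ~ Lognormal(μ,σ) then ln T ~ Normal(μ,σ), so the p-quantile of ln T is μ + z_p·σ.
ln(4900) = 8.497 and ln(10000) = 9.21; z_{0.2} = -0.8416, z_{0.92} = 1.405.
σ = (9.21 − 8.497)/(1.405 − (-0.8416)) = 0.318.
μ = 8.497 − (-0.8416)·0.318 = 8.764.
E[T] = exp(μ + σ²/2) = exp(8.764 + 0.0504) = 6730 hours.

E[T] ≈ 6730 hours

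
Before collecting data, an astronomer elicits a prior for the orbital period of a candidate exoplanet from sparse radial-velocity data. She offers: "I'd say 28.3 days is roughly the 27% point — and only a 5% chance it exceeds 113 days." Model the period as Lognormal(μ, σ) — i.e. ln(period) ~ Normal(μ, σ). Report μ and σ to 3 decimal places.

If T ~ Lognormal(μ,σ) then ln T ~ Normal(μ,σ), so the p-quantile of ln T is μ + z_p·σ.
ln(28.3) = 3.343 and ln(113) = 4.727; z_{0.27} = -0.6128, z_{0.95} = 1.645.
σ = (4.727 − 3.343)/(1.645 − (-0.6128)) = 0.613.
μ = 3.343 − (-0.6128)·0.613 = 3.719.

μ ≈ 3.719, σ ≈ 0.613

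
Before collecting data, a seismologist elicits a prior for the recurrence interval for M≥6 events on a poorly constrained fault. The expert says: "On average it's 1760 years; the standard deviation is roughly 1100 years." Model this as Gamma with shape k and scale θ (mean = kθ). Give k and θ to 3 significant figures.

For Gamma(k, scale θ): mean = kθ, variance = kθ², so CV = 1/√k.
CV = SD/mean = 1100/1760 = 0.625, hence k = 1/CV² = 2.56.
Then θ = mean/k = 1760/2.56 = 688.

k ≈ 2.56, θ ≈ 688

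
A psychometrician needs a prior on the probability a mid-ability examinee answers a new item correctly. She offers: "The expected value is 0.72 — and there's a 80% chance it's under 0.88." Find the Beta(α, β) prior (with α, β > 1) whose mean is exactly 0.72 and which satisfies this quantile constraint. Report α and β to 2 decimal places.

α ≈ 4.09, β ≈ 1.59

With mean 0.72 fixed, write α = 0.72s, β = 0.28s where s = α+β.
Need P(θ < 0.88) = 0.8 under Beta(0.72s, 0.28s). Normal approximation: (q−m)/√(m(1−m)/s) ≈ z_{0.8} = 0.842, so s ≈ 0.72·0.28·(0.842)²/(0.88−0.72)² = 5.6.
At s = 5.6: P(θ<0.88) ≈ 0.797. Adjusting to match 0.8 gives s ≈ 5.68.
So α = 0.72·5.68 ≈ 4.09, β = 0.28·5.68 ≈ 1.59.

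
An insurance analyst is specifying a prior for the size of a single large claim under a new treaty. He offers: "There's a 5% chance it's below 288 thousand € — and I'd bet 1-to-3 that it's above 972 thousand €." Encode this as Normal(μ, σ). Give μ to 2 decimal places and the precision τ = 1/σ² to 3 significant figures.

μ = 773.09, τ = 1.15e-05

The p-quantile of Normal(μ,σ) is μ + z_p·σ, with z_{0.05} = -1.645 and z_{0.75} = 0.6745.
Eliminate σ: μ = (z₂·x₁ − z₁·x₂)/(z₂ − z₁) = (0.6745·288 − (-1.645)·972)/2.319 = 773.09.
Then σ = (x₂ − x₁)/(z₂ − z₁) = (972 − 288)/2.319 = 294.91.
Precision τ = 1/σ² = 1/294.9² = 1.15e-05.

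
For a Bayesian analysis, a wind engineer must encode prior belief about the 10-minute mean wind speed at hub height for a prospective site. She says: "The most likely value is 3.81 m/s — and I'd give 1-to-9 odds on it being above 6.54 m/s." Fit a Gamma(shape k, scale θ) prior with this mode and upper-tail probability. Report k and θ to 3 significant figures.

Gamma(k,θ) with k>1 has mode (k−1)θ, so θ = 3.81/(k−1).
Need P(X < 6.54) = 0.9 with θ tied to k this way. Start at k = 2, θ = 3.81: P(X<6.54) ≈ 0.512.
Too low — raise k to concentrate. Iterating converges to k ≈ 7.49.
Then θ = 3.81/(7.49−1) ≈ 0.587.

k ≈ 7.49, θ ≈ 0.587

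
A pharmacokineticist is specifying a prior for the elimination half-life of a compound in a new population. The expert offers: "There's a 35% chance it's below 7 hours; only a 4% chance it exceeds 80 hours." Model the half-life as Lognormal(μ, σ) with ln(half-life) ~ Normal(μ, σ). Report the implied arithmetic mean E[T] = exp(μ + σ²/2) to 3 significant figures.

E[T] ≈ 20.8 hours

If T ~ Lognormal(μ,σ) then ln T ~ Normal(μ,σ), so the p-quantile of ln T is μ + z_p·σ.
ln(7) = 1.946 and ln(80) = 4.382; z_{0.35} = -0.3853, z_{0.96} = 1.751.
σ = (4.382 − 1.946)/(1.751 − (-0.3853)) = 1.141.
μ = 1.946 − (-0.3853)·1.141 = 2.385.
E[T] = exp(μ + σ²/2) = exp(2.385 + 0.6504) = 20.8 hours.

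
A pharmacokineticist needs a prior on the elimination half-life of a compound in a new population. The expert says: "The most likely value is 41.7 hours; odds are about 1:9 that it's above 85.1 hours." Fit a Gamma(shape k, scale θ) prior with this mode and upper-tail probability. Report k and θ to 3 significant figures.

Gamma(k,θ) with k>1 has mode (k−1)θ, so θ = 41.7/(k−1).
Need P(X < 85.1) = 0.9 with θ tied to k this way. Start at k = 2, θ = 41.7: P(X<85.1) ≈ 0.605.
Too low — raise k to concentrate. Iterating converges to k ≈ 4.77.
Then θ = 41.7/(4.77−1) ≈ 11.1.

k ≈ 4.77, θ ≈ 11.1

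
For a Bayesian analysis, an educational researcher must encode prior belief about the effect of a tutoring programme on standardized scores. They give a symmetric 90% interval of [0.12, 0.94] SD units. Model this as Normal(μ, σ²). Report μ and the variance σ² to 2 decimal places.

μ = 0.53, σ² = 0.06

A symmetric 90% interval runs μ ± z·σ with z = 1.645.
Half-width = 0.41, so σ = 0.41/1.645 = 0.249 and σ² = 0.06.
μ is the interval midpoint, 0.53.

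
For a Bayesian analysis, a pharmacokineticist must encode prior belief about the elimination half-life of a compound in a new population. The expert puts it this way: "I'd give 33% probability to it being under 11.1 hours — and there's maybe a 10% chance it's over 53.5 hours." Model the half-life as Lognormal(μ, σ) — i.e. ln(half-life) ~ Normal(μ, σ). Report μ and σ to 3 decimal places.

μ ≈ 2.809, σ ≈ 0.914

If T ~ Lognormal(μ,σ) then ln T ~ Normal(μ,σ), so the p-quantile of ln T is μ + z_p·σ.
ln(11.1) = 2.407 and ln(53.5) = 3.98; z_{0.33} = -0.4399, z_{0.9} = 1.282.
σ = (3.98 − 2.407)/(1.282 − (-0.4399)) = 0.914.
μ = 2.407 − (-0.4399)·0.914 = 2.809.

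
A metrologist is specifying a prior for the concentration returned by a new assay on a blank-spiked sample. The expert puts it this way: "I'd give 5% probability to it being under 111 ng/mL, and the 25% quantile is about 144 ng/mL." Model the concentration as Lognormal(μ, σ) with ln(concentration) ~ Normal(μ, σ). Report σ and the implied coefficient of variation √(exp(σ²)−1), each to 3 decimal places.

If T ~ Lognormal(μ,σ) then ln T ~ Normal(μ,σ), so the p-quantile of ln T is μ + z_p·σ.
ln(111) = 4.71 and ln(144) = 4.97; z_{0.05} = -1.645, z_{0.25} = -0.6745.
σ = (4.97 − 4.71)/(-0.6745 − (-1.645)) = 0.268.
μ = 4.71 − (-1.645)·0.268 = 5.151.
CV = √(exp(σ²)−1) = √(exp(0.0719)−1) = 0.273.

σ ≈ 0.268, CV ≈ 0.273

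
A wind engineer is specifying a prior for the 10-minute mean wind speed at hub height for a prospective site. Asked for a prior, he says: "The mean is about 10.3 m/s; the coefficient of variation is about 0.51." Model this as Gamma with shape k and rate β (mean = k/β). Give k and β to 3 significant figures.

For Gamma(k, rate β): mean = k/β, variance = k/β², so CV = 1/√k.
CV = 0.51, hence k = 1/CV² = 3.84.
Then β = k/mean = 3.84/10.3 = 0.373.

k ≈ 3.84, β ≈ 0.373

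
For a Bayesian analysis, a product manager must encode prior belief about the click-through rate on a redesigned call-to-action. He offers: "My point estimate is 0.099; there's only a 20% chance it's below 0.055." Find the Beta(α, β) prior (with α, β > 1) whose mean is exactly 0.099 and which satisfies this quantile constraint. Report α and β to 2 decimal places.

With mean 0.099 fixed, write α = 0.099s, β = 0.901s where s = α+β.
Need P(θ < 0.055) = 0.2 under Beta(0.099s, 0.901s). Normal approximation: (q−m)/√(m(1−m)/s) ≈ z_{0.2} = -0.842, so s ≈ 0.099·0.901·(-0.842)²/(0.055−0.099)² = 32.6.
At s = 32.6: P(θ<0.055) ≈ 0.204. Adjusting to match 0.2 gives s ≈ 33.50.
So α = 0.099·33.50 ≈ 3.32, β = 0.901·33.50 ≈ 30.19.

α ≈ 3.32, β ≈ 30.19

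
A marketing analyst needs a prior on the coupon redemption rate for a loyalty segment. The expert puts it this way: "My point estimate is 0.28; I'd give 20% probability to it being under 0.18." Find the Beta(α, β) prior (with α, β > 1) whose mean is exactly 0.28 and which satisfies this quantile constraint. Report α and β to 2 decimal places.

With mean 0.28 fixed, write α = 0.28s, β = 0.72s where s = α+β.
Need P(θ < 0.18) = 0.2 under Beta(0.28s, 0.72s). Normal approximation: (q−m)/√(m(1−m)/s) ≈ z_{0.2} = -0.842, so s ≈ 0.28·0.72·(-0.842)²/(0.18−0.28)² = 14.3.
At s = 14.3: P(θ<0.18) ≈ 0.205. Adjusting to match 0.2 gives s ≈ 14.82.
So α = 0.28·14.82 ≈ 4.15, β = 0.72·14.82 ≈ 10.67.

α ≈ 4.15, β ≈ 10.67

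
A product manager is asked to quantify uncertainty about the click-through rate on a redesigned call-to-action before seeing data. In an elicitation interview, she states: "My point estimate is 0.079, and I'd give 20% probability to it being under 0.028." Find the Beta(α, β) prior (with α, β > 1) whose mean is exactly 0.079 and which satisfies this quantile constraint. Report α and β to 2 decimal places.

With mean 0.079 fixed, write α = 0.079s, β = 0.921s where s = α+β.
Need P(θ < 0.028) = 0.2 under Beta(0.079s, 0.921s). Normal approximation: (q−m)/√(m(1−m)/s) ≈ z_{0.2} = -0.842, so s ≈ 0.079·0.921·(-0.842)²/(0.028−0.079)² = 19.8.
At s = 19.8: P(θ<0.028) ≈ 0.192. Adjusting to match 0.2 gives s ≈ 19.04.
So α = 0.079·19.04 ≈ 1.50, β = 0.921·19.04 ≈ 17.53.

α ≈ 1.50, β ≈ 17.53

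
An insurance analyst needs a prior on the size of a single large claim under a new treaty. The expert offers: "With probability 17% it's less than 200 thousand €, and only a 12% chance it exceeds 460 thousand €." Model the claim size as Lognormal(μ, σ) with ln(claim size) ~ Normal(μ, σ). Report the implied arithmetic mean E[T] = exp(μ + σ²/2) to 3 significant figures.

If T ~ Lognormal(μ,σ) then ln T ~ Normal(μ,σ), so the p-quantile of ln T is μ + z_p·σ.
ln(200) = 5.298 and ln(460) = 6.131; z_{0.17} = -0.9542, z_{0.88} = 1.175.
σ = (6.131 − 5.298)/(1.175 − (-0.9542)) = 0.391.
μ = 5.298 − (-0.9542)·0.391 = 5.672.
E[T] = exp(μ + σ²/2) = exp(5.672 + 0.0765) = 314 thousand €.

E[T] ≈ 314 thousand €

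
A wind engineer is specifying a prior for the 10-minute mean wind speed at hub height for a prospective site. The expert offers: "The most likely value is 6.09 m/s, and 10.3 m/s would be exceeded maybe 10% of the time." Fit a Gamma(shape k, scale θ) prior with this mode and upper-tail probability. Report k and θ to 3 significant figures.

k ≈ 7.85, θ ≈ 0.889

Gamma(k,θ) with k>1 has mode (k−1)θ, so θ = 6.09/(k−1).
Need P(X < 10.3) = 0.9 with θ tied to k this way. Start at k = 2, θ = 6.09: P(X<10.3) ≈ 0.504.
Too low — raise k to concentrate. Iterating converges to k ≈ 7.85.
Then θ = 6.09/(7.85−1) ≈ 0.889.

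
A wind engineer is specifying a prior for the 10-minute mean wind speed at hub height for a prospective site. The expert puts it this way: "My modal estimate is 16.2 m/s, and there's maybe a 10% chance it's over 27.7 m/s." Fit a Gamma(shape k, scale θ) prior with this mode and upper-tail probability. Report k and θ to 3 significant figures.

k ≈ 7.58, θ ≈ 2.46

Gamma(k,θ) with k>1 has mode (k−1)θ, so θ = 16.2/(k−1).
Need P(X < 27.7) = 0.9 with θ tied to k this way. Start at k = 2, θ = 16.2: P(X<27.7) ≈ 0.510.
Too low — raise k to concentrate. Iterating converges to k ≈ 7.58.
Then θ = 16.2/(7.58−1) ≈ 2.46.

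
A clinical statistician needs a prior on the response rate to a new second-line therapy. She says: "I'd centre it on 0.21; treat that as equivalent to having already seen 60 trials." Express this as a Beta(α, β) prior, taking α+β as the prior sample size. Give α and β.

α = 12.6, β = 47.4

Under the effective-sample-size interpretation, Beta(α, β) has prior mean α/(α+β) and prior sample size α+β.
So α+β = 60 and α/(α+β) = 0.21, giving α = 0.21·60 = 12.6 and β = 60 − 12.6 = 47.4.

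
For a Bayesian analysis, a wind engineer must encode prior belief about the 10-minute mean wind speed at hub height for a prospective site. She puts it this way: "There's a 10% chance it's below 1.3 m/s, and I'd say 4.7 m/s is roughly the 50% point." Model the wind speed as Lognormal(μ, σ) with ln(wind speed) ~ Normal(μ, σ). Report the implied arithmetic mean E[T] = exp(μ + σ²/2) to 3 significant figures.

If T ~ Lognormal(μ,σ) then ln T ~ Normal(μ,σ), so the p-quantile of ln T is μ + z_p·σ.
ln(1.3) = 0.2624 and ln(4.7) = 1.548; z_{0.1} = -1.282, z_{0.5} = 0.
σ = (1.548 − 0.2624)/(0 − (-1.282)) = 1.003.
μ = 0.2624 − (-1.282)·1.003 = 1.548.
E[T] = exp(μ + σ²/2) = exp(1.548 + 0.5028) = 7.77 m/s.

E[T] ≈ 7.77 m/s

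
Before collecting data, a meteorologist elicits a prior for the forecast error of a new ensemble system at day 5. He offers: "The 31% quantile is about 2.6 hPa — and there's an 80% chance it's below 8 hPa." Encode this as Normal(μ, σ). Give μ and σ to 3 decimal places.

μ = 4.602, σ = 4.037

For Normal(μ,σ), the p-quantile is μ + z_p·σ. Here z_{0.31} = -0.4959, z_{0.8} = 0.8416.
So 2.6 = μ − 0.4959σ and 8 = μ + 0.8416σ.
Subtracting: σ = (8 − 2.6)/(0.8416 − (-0.4959)) = 4.037.
Then μ = 2.6 − (-0.4959)·4.037 = 4.602.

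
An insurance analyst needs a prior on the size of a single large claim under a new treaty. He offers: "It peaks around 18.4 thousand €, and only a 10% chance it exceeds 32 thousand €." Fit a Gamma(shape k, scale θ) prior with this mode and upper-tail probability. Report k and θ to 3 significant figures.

Gamma(k,θ) with k>1 has mode (k−1)θ, so θ = 18.4/(k−1).
Need P(X < 32) = 0.9 with θ tied to k this way. Start at k = 2, θ = 18.4: P(X<32) ≈ 0.519.
Too low — raise k to concentrate. Iterating converges to k ≈ 7.2.
Then θ = 18.4/(7.2−1) ≈ 2.97.

k ≈ 7.2, θ ≈ 2.97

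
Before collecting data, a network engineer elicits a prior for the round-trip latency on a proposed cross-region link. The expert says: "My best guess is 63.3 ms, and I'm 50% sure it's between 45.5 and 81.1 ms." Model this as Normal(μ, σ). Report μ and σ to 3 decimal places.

A symmetric 50% interval runs μ ± z·σ with z = 0.6745.
Half-width = 17.8, so σ = 17.8/0.6745 = 26.390.
μ is the stated best guess, 63.300.

μ = 63.300, σ = 26.390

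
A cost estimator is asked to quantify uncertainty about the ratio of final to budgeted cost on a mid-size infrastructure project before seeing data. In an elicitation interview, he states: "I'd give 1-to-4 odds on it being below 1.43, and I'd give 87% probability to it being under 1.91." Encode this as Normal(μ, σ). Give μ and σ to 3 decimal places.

For Normal(μ,σ), the p-quantile is μ + z_p·σ. Here z_{0.2} = -0.8416, z_{0.87} = 1.126.
So 1.43 = μ − 0.8416σ and 1.91 = μ + 1.126σ.
Subtracting: σ = (1.91 − 1.43)/(1.126 − (-0.8416)) = 0.244.
Then μ = 1.43 − (-0.8416)·0.244 = 1.635.

μ = 1.635, σ = 0.244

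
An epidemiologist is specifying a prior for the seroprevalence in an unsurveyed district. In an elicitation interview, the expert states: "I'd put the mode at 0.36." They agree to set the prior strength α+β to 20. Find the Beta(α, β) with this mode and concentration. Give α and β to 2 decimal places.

For α,β > 1 the Beta mode is (α−1)/(α+β−2). With α+β = 20, the mode is (α−1)/18.
Set (α−1)/18 = 0.36 → α = 1 + 0.36·18 = 7.48.
β = 20 − α = 12.52.

α = 7.48, β = 12.52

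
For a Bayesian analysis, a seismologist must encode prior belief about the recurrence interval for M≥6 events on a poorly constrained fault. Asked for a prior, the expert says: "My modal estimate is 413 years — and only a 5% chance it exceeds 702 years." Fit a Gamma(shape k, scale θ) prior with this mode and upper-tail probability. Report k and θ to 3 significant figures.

k ≈ 10.9, θ ≈ 41.6

Gamma(k,θ) with k>1 has mode (k−1)θ, so θ = 413/(k−1).
Need P(X < 702) = 0.95 with θ tied to k this way. Start at k = 2, θ = 413: P(X<702) ≈ 0.507.
Too low — raise k to concentrate. Iterating converges to k ≈ 10.9.
Then θ = 413/(10.9−1) ≈ 41.6.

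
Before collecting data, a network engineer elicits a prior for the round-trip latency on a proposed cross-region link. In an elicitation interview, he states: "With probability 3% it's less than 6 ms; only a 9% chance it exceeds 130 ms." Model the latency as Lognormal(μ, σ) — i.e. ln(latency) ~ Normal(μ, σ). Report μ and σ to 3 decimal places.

If T ~ Lognormal(μ,σ) then ln T ~ Normal(μ,σ), so the p-quantile of ln T is μ + z_p·σ.
ln(6) = 1.792 and ln(130) = 4.868; z_{0.03} = -1.881, z_{0.91} = 1.341.
σ = (4.868 − 1.792)/(1.341 − (-1.881)) = 0.955.
μ = 1.792 − (-1.881)·0.955 = 3.587.

μ ≈ 3.587, σ ≈ 0.955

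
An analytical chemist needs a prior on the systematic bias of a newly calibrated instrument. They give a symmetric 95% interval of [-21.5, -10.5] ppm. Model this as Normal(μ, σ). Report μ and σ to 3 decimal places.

A symmetric 95% interval runs μ ± z·σ with z = 1.96.
Half-width = 5.5, so σ = 5.5/1.96 = 2.806.
μ is the interval midpoint, -16.000.

μ = -16.000, σ = 2.806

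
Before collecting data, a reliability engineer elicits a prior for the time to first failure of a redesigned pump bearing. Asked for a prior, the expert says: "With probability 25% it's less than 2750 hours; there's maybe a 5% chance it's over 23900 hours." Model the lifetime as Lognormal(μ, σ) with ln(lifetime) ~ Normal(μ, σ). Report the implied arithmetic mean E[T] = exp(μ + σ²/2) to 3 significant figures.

If T ~ Lognormal(μ,σ) then ln T ~ Normal(μ,σ), so the p-quantile of ln T is μ + z_p·σ.
ln(2750) = 7.919 and ln(23900) = 10.08; z_{0.25} = -0.6745, z_{0.95} = 1.645.
σ = (10.08 − 7.919)/(1.645 − (-0.6745)) = 0.932.
μ = 7.919 − (-0.6745)·0.932 = 8.548.
E[T] = exp(μ + σ²/2) = exp(8.548 + 0.4346) = 7960 hours.

E[T] ≈ 7960 hours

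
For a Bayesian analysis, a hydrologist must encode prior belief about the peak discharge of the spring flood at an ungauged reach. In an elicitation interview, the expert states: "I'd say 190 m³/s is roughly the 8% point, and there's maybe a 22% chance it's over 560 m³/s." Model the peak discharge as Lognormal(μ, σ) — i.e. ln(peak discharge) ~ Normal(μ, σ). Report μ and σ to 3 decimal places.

If T ~ Lognormal(μ,σ) then ln T ~ Normal(μ,σ), so the p-quantile of ln T is μ + z_p·σ.
ln(190) = 5.247 and ln(560) = 6.328; z_{0.08} = -1.405, z_{0.78} = 0.7722.
σ = (6.328 − 5.247)/(0.7722 − (-1.405)) = 0.496.
μ = 5.247 − (-1.405)·0.496 = 5.945.

μ ≈ 5.945, σ ≈ 0.496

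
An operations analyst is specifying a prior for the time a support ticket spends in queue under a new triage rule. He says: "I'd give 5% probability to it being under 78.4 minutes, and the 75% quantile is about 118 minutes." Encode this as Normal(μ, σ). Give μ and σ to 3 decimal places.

μ = 106.484, σ = 17.074

For Normal(μ,σ), the p-quantile is μ + z_p·σ. Here z_{0.05} = -1.645, z_{0.75} = 0.6745.
So 78.4 = μ − 1.645σ and 118 = μ + 0.6745σ.
Subtracting: σ = (118 − 78.4)/(0.6745 − (-1.645)) = 17.074.
Then μ = 78.4 − (-1.645)·17.074 = 106.484.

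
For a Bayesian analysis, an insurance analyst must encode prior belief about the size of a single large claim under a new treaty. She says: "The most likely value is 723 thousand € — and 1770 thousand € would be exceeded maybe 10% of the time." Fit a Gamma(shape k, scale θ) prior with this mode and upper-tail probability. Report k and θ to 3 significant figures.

Gamma(k,θ) with k>1 has mode (k−1)θ, so θ = 723/(k−1).
Need P(X < 1770) = 0.9 with θ tied to k this way. Start at k = 2, θ = 723: P(X<1770) ≈ 0.702.
Too low — raise k to concentrate. Iterating converges to k ≈ 3.4.
Then θ = 723/(3.4−1) ≈ 302.

k ≈ 3.4, θ ≈ 302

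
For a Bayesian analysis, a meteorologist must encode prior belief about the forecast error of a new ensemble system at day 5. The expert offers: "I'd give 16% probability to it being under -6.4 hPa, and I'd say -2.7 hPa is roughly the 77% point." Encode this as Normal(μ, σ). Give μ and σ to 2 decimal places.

μ = -4.28, σ = 2.13

For Normal(μ,σ), the p-quantile is μ + z_p·σ. Here z_{0.16} = -0.9945, z_{0.77} = 0.7388.
So -6.4 = μ − 0.9945σ and -2.7 = μ + 0.7388σ.
Subtracting: σ = (-2.7 − -6.4)/(0.7388 − (-0.9945)) = 2.13.
Then μ = -6.4 − (-0.9945)·2.13 = -4.28.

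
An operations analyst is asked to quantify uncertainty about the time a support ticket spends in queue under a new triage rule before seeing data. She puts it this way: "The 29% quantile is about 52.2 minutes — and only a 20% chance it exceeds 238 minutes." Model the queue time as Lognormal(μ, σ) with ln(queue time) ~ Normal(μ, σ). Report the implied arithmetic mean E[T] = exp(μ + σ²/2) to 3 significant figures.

If T ~ Lognormal(μ,σ) then ln T ~ Normal(μ,σ), so the p-quantile of ln T is μ + z_p·σ.
ln(52.2) = 3.955 and ln(238) = 5.472; z_{0.29} = -0.5534, z_{0.8} = 0.8416.
σ = (5.472 − 3.955)/(0.8416 − (-0.5534)) = 1.088.
μ = 3.955 − (-0.5534)·1.088 = 4.557.
E[T] = exp(μ + σ²/2) = exp(4.557 + 0.5914) = 172 minutes.

E[T] ≈ 172 minutes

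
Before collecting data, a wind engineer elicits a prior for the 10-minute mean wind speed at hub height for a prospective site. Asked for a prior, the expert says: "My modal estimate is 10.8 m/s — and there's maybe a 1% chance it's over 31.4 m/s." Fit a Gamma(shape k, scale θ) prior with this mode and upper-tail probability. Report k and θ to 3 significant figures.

k ≈ 4.98, θ ≈ 2.71

Gamma(k,θ) with k>1 has mode (k−1)θ, so θ = 10.8/(k−1).
Need P(X < 31.4) = 0.99 with θ tied to k this way. Start at k = 2, θ = 10.8: P(X<31.4) ≈ 0.787.
Too low — raise k to concentrate. Iterating converges to k ≈ 4.98.
Then θ = 10.8/(4.98−1) ≈ 2.71.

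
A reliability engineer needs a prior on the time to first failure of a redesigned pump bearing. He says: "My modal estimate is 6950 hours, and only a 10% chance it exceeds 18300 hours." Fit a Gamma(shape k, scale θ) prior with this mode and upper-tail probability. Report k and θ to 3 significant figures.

Gamma(k,θ) with k>1 has mode (k−1)θ, so θ = 6950/(k−1).
Need P(X < 18300) = 0.9 with θ tied to k this way. Start at k = 2, θ = 6950: P(X<18300) ≈ 0.739.
Too low — raise k to concentrate. Iterating converges to k ≈ 3.05.
Then θ = 6950/(3.05−1) ≈ 3400.

k ≈ 3.05, θ ≈ 3400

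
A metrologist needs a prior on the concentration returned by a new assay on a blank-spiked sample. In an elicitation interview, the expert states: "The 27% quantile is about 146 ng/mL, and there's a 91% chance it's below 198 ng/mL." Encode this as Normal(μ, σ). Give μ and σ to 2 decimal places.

For Normal(μ,σ), the p-quantile is μ + z_p·σ. Here z_{0.27} = -0.6128, z_{0.91} = 1.341.
So 146 = μ − 0.6128σ and 198 = μ + 1.341σ.
Subtracting: σ = (198 − 146)/(1.341 − (-0.6128)) = 26.62.
Then μ = 146 − (-0.6128)·26.62 = 162.31.

μ = 162.31, σ = 26.62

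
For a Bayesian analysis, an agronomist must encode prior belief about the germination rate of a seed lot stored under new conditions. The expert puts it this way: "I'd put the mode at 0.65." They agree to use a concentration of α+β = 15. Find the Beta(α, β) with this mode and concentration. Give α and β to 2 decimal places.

α = 9.45, β = 5.55

For α,β > 1 the Beta mode is (α−1)/(α+β−2). With α+β = 15, the mode is (α−1)/13.
Set (α−1)/13 = 0.65 → α = 1 + 0.65·13 = 9.45.
β = 15 − α = 5.55.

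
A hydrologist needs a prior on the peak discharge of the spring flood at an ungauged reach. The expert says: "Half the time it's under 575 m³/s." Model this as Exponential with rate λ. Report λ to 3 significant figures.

λ ≈ 0.00121

Exponential median = ln 2 / λ, so λ = ln 2 / 575.0 = 0.00121.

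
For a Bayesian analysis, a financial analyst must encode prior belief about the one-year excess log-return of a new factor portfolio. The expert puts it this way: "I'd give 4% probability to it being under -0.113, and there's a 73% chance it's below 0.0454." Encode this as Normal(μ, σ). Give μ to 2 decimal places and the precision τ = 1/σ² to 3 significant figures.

The p-quantile of Normal(μ,σ) is μ + z_p·σ, with z_{0.04} = -1.751 and z_{0.73} = 0.6128.
Eliminate σ: μ = (z₂·x₁ − z₁·x₂)/(z₂ − z₁) = (0.6128·-0.113 − (-1.751)·0.0454)/2.363 = 0.00.
Then σ = (x₂ − x₁)/(z₂ − z₁) = (0.0454 − -0.113)/2.363 = 0.07.
Precision τ = 1/σ² = 1/0.06702² = 223.

μ = 0.00, τ = 223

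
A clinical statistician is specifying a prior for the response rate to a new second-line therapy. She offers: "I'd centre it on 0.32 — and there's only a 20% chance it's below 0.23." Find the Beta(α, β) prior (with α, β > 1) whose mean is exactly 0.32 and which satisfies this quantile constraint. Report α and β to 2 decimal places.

With mean 0.32 fixed, write α = 0.32s, β = 0.68s where s = α+β.
Need P(θ < 0.23) = 0.2 under Beta(0.32s, 0.68s). Normal approximation: (q−m)/√(m(1−m)/s) ≈ z_{0.2} = -0.842, so s ≈ 0.32·0.68·(-0.842)²/(0.23−0.32)² = 19.0.
At s = 19.0: P(θ<0.23) ≈ 0.205. Adjusting to match 0.2 gives s ≈ 19.66.
So α = 0.32·19.66 ≈ 6.29, β = 0.68·19.66 ≈ 13.37.

α ≈ 6.29, β ≈ 13.37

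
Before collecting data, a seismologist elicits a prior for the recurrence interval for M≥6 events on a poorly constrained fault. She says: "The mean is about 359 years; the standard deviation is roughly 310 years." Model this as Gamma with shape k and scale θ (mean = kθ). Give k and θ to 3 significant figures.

k ≈ 1.34, θ ≈ 268

For Gamma(k, scale θ): mean = kθ, variance = kθ², so CV = 1/√k.
CV = SD/mean = 310/359 = 0.8635, hence k = 1/CV² = 1.34.
Then θ = mean/k = 359/1.34 = 268.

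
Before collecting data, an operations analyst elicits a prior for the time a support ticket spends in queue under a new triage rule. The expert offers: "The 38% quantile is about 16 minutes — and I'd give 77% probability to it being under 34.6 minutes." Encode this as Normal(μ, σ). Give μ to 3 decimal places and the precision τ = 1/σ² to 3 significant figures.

μ = 21.441, τ = 0.00315

The p-quantile of Normal(μ,σ) is μ + z_p·σ, with z_{0.38} = -0.3055 and z_{0.77} = 0.7388.
Eliminate σ: μ = (z₂·x₁ − z₁·x₂)/(z₂ − z₁) = (0.7388·16 − (-0.3055)·34.6)/1.044 = 21.441.
Then σ = (x₂ − x₁)/(z₂ − z₁) = (34.6 − 16)/1.044 = 17.811.
Precision τ = 1/σ² = 1/17.81² = 0.00315.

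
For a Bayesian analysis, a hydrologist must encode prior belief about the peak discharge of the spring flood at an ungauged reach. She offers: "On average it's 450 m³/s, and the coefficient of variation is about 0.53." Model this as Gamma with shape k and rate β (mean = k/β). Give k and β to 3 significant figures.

For Gamma(k, rate β): mean = k/β, variance = k/β², so CV = 1/√k.
CV = 0.53, hence k = 1/CV² = 3.56.
Then β = k/mean = 3.56/450 = 0.00791.

k ≈ 3.56, β ≈ 0.00791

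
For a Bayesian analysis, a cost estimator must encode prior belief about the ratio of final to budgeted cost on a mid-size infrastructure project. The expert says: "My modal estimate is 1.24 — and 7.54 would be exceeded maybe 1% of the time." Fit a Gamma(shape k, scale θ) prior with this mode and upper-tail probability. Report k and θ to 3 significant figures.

k ≈ 2.13, θ ≈ 1.1

Gamma(k,θ) with k>1 has mode (k−1)θ, so θ = 1.24/(k−1).
Need P(X < 7.54) = 0.99 with θ tied to k this way. Start at k = 2, θ = 1.24: P(X<7.54) ≈ 0.984.
Too low — raise k to concentrate. Iterating converges to k ≈ 2.13.
Then θ = 1.24/(2.13−1) ≈ 1.1.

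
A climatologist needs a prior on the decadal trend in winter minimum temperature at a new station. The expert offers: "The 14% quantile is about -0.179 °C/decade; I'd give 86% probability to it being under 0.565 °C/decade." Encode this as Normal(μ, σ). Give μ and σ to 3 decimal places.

μ = 0.193, σ = 0.344

For Normal(μ,σ), the p-quantile is μ + z_p·σ. Here z_{0.14} = -1.08, z_{0.86} = 1.08.
So -0.179 = μ − 1.08σ and 0.565 = μ + 1.08σ.
Subtracting: σ = (0.565 − -0.179)/(1.08 − (-1.08)) = 0.344.
Then μ = -0.179 − (-1.08)·0.344 = 0.193.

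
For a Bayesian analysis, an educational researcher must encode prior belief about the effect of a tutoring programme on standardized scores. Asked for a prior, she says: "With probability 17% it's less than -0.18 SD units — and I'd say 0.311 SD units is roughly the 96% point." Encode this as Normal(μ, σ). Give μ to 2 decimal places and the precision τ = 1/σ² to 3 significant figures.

μ = -0.01, τ = 30.3

The p-quantile of Normal(μ,σ) is μ + z_p·σ, with z_{0.17} = -0.9542 and z_{0.96} = 1.751.
Eliminate σ: μ = (z₂·x₁ − z₁·x₂)/(z₂ − z₁) = (1.751·-0.18 − (-0.9542)·0.311)/2.705 = -0.01.
Then σ = (x₂ − x₁)/(z₂ − z₁) = (0.311 − -0.18)/2.705 = 0.18.
Precision τ = 1/σ² = 1/0.1815² = 30.3.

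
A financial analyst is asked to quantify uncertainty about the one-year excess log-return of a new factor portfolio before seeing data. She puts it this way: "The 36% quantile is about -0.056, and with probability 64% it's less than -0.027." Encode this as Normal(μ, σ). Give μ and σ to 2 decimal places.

For Normal(μ,σ), the p-quantile is μ + z_p·σ. Here z_{0.36} = -0.3585, z_{0.64} = 0.3585.
So -0.056 = μ − 0.3585σ and -0.027 = μ + 0.3585σ.
Subtracting: σ = (-0.027 − -0.056)/(0.3585 − (-0.3585)) = 0.04.
Then μ = -0.056 − (-0.3585)·0.04 = -0.04.

μ = -0.04, σ = 0.04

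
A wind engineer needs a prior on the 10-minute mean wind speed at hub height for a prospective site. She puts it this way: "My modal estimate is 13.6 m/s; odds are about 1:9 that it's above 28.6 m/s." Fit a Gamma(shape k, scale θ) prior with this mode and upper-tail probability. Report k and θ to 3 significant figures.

Gamma(k,θ) with k>1 has mode (k−1)θ, so θ = 13.6/(k−1).
Need P(X < 28.6) = 0.9 with θ tied to k this way. Start at k = 2, θ = 13.6: P(X<28.6) ≈ 0.621.
Too low — raise k to concentrate. Iterating converges to k ≈ 4.48.
Then θ = 13.6/(4.48−1) ≈ 3.91.

k ≈ 4.48, θ ≈ 3.91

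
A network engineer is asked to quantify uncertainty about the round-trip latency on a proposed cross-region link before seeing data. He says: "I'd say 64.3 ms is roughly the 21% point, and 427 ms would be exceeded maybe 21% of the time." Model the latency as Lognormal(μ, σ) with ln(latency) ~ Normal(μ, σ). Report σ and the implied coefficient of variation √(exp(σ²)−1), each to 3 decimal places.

If T ~ Lognormal(μ,σ) then ln T ~ Normal(μ,σ), so the p-quantile of ln T is μ + z_p·σ.
ln(64.3) = 4.164 and ln(427) = 6.057; z_{0.21} = -0.8064, z_{0.79} = 0.8064.
σ = (6.057 − 4.164)/(0.8064 − (-0.8064)) = 1.174.
μ = 4.164 − (-0.8064)·1.174 = 5.110.
CV = √(exp(σ²)−1) = √(exp(1.3779)−1) = 1.722.

σ ≈ 1.174, CV ≈ 1.722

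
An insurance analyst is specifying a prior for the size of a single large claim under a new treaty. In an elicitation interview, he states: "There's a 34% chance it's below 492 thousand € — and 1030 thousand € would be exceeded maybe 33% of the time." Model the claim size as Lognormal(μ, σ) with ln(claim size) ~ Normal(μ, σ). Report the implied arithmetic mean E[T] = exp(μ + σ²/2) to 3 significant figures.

E[T] ≈ 1020 thousand €

If T ~ Lognormal(μ,σ) then ln T ~ Normal(μ,σ), so the p-quantile of ln T is μ + z_p·σ.
ln(492) = 6.198 and ln(1030) = 6.937; z_{0.34} = -0.4125, z_{0.67} = 0.4399.
σ = (6.937 − 6.198)/(0.4399 − (-0.4125)) = 0.867.
μ = 6.198 − (-0.4125)·0.867 = 6.556.
E[T] = exp(μ + σ²/2) = exp(6.556 + 0.3757) = 1020 thousand €.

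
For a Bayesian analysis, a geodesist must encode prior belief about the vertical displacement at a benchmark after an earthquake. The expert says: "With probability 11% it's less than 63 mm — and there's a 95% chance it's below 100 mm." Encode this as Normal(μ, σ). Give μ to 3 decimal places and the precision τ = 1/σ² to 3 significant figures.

For Normal(μ,σ), the p-quantile is μ + z_p·σ. Here z_{0.11} = -1.227, z_{0.95} = 1.645.
So 63 = μ − 1.227σ and 100 = μ + 1.645σ.
Subtracting: σ = (100 − 63)/(1.645 − (-1.227)) = 12.886.
Then μ = 63 − (-1.227)·12.886 = 78.805.
Precision τ = 1/σ² = 1/12.89² = 0.00602.

μ = 78.805, τ = 0.00602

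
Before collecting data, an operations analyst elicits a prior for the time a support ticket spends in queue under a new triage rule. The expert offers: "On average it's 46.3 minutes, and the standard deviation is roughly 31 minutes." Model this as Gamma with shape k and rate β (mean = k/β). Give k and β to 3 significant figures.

k ≈ 2.23, β ≈ 0.0482

For Gamma(k, rate β): mean = k/β, variance = k/β², so CV = 1/√k.
CV = SD/mean = 31/46.3 = 0.6695, hence k = 1/CV² = 2.23.
Then β = k/mean = 2.23/46.3 = 0.0482.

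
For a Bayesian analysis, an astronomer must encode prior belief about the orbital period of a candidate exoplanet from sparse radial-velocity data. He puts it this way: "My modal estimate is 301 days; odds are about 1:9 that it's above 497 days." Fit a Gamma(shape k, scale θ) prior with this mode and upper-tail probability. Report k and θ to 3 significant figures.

k ≈ 8.5, θ ≈ 40.1

Gamma(k,θ) with k>1 has mode (k−1)θ, so θ = 301/(k−1).
Need P(X < 497) = 0.9 with θ tied to k this way. Start at k = 2, θ = 301: P(X<497) ≈ 0.491.
Too low — raise k to concentrate. Iterating converges to k ≈ 8.5.
Then θ = 301/(8.5−1) ≈ 40.1.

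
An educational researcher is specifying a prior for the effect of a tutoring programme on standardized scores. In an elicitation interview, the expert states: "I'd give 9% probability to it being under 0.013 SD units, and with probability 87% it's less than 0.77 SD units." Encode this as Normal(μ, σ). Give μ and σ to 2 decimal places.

The p-quantile of Normal(μ,σ) is μ + z_p·σ, with z_{0.09} = -1.341 and z_{0.87} = 1.126.
Eliminate σ: μ = (z₂·x₁ − z₁·x₂)/(z₂ − z₁) = (1.126·0.013 − (-1.341)·0.77)/2.467 = 0.42.
Then σ = (x₂ − x₁)/(z₂ − z₁) = (0.77 − 0.013)/2.467 = 0.31.

μ = 0.42, σ = 0.31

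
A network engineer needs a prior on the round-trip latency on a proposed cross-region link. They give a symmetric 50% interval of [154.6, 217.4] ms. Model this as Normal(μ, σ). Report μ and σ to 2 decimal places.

μ = 186.00, σ = 46.55

A symmetric 50% interval runs μ ± z·σ with z = 0.6745.
Half-width = 31.4, so σ = 31.4/0.6745 = 46.55.
μ is the interval midpoint, 186.00.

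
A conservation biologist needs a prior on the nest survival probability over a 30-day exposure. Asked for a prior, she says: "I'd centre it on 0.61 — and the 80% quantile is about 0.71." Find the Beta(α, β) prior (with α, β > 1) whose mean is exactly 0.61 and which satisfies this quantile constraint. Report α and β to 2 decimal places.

α ≈ 10.55, β ≈ 6.75

With mean 0.61 fixed, write α = 0.61s, β = 0.39s where s = α+β.
Need P(θ < 0.71) = 0.8 under Beta(0.61s, 0.39s). Normal approximation: (q−m)/√(m(1−m)/s) ≈ z_{0.8} = 0.842, so s ≈ 0.61·0.39·(0.842)²/(0.71−0.61)² = 16.9.
At s = 16.9: P(θ<0.71) ≈ 0.797. Adjusting to match 0.8 gives s ≈ 17.30.
So α = 0.61·17.30 ≈ 10.55, β = 0.39·17.30 ≈ 6.75.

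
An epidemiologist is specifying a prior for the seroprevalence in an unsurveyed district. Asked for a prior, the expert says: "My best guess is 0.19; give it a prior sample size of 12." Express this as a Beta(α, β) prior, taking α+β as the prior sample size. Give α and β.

α = 2.28, β = 9.72

Under the effective-sample-size interpretation, Beta(α, β) has prior mean α/(α+β) and prior sample size α+β.
So α+β = 12 and α/(α+β) = 0.19, giving α = 0.19·12 = 2.28 and β = 12 − 2.28 = 9.72.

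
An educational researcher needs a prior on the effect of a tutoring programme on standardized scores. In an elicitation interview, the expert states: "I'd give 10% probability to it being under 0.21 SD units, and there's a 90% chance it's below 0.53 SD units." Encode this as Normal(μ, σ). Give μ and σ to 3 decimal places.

For Normal(μ,σ), the p-quantile is μ + z_p·σ. Here z_{0.1} = -1.282, z_{0.9} = 1.282.
So 0.21 = μ − 1.282σ and 0.53 = μ + 1.282σ.
Subtracting: σ = (0.53 − 0.21)/(1.282 − (-1.282)) = 0.125.
Then μ = 0.21 − (-1.282)·0.125 = 0.370.

μ = 0.370, σ = 0.125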